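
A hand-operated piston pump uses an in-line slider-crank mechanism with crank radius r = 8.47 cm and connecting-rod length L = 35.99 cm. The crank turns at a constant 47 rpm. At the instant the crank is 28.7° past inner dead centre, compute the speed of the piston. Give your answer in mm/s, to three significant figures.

242

ω = 2π·47/60 = 4.922 rad/s
For an in-line slider-crank, x = r cosθ + √(L² − r² sin²θ), so v = −rω sinθ·[1 + r cosθ/√(L² − r² sin²θ)].
With r = 0.0847 m, L = 0.3599 m, θ = 28.7°: √(L² − r² sin²θ) = 0.35759 m.
v = −0.0847·4.922·0.48022·[1 + 0.0847·0.87715/0.35759] = -0.24179 m/s.
|v| = 0.24179 m/s = 241.79 mm/s.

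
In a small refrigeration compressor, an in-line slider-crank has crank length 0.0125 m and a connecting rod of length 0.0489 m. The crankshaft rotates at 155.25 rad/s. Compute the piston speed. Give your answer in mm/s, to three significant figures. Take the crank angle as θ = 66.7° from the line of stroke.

ω = 155.2 rad/s
For an in-line slider-crank, x = r cosθ + √(L² − r² sin²θ), so v = −rω sinθ·[1 + r cosθ/√(L² − r² sin²θ)].
With r = 0.0125 m, L = 0.0489 m, θ = 66.7°: √(L² − r² sin²θ) = 0.047533 m.
v = −0.0125·155.2·0.91845·[1 + 0.0125·0.39555/0.047533] = -1.9678 m/s.
|v| = 1.9678 m/s = 1967.8 mm/s.

1970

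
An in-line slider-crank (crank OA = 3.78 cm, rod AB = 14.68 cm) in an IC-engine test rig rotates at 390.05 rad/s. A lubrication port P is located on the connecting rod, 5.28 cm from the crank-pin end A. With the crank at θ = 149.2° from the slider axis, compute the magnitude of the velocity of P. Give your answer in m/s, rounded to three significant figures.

ω = 390.1 rad/s.  Crank-pin speed |V_A| = rω = 14.744 m/s, perpendicular to OA.
Rod angle: sinφ = −(r/L) sinθ ⇒ φ = -7.576°; ω_rod = −rω cosθ/√(L²−r²sin²θ) = +87.03 rad/s.
V_P = V_A + ω_rod × AP, with AP = 0.0528 m along the rod.
Components: V_Px = −rω sinθ − a·ω_rod·sinφ = -6.9436 m/s;  V_Py = rω cosθ + a·ω_rod·cosφ = -8.1094 m/s.
|V_P| = √(V_Px² + V_Py²) = 10.676 m/s.

10.7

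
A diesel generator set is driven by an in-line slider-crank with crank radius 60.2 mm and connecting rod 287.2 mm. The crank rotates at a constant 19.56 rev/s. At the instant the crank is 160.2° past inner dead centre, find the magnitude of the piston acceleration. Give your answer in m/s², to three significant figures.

ω = 2π·19.6 = 122.9 rad/s
x(θ) = r cosθ + √(L² − r² sin²θ); with ω constant, a = ω²·d²x/dθ².
d²x/dθ² = −r cosθ − r²(cos2θ)/√u − r⁴ sin²2θ/(4u^{3/2}),  u = L² − r² sin²θ = 0.082068 m².
Substituting r = 0.0602 m, L = 0.2872 m, θ = 160.2°: d²x/dθ² = +0.046837 m.
a = ω²·d²x/dθ² = (122.9)²·(+0.046837) = +707.43 m/s²;  |a| = 707.43 m/s².

707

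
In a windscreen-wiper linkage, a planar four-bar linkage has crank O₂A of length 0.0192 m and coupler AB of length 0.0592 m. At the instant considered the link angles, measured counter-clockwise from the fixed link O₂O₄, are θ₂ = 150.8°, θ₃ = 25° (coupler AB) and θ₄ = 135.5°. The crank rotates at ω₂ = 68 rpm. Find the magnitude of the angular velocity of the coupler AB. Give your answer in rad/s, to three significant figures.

0.651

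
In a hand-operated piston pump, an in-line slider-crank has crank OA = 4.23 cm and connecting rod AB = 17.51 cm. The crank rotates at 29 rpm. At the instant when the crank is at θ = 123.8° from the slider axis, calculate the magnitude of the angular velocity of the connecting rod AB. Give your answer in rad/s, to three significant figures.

0.417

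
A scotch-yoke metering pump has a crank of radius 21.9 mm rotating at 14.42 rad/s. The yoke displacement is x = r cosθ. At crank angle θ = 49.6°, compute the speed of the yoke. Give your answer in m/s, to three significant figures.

0.240

ω = 14.42 rad/s
x = r cosθ ⇒ ẋ = −rω sinθ.
|v| = rω|sinθ| = 0.0219·14.42·|sin 49.6°| = 0.24049 m/s.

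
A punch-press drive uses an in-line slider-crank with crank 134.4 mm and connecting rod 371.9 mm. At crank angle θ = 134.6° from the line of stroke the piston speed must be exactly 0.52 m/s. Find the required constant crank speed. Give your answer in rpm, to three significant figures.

70.4

For an in-line slider-crank, |v_piston| = rω|sinθ|·[1 + r cosθ/√(L² − r² sin²θ)].
With r = 0.1344 m, L = 0.3719 m, θ = 134.6°: the bracketed kinematic factor |dx/dθ| = 0.070567 m.
ω = v/|dx/dθ| = 0.52/0.070567 = 7.3689 rad/s.
N = 60ω/(2π) = 70.367 rpm.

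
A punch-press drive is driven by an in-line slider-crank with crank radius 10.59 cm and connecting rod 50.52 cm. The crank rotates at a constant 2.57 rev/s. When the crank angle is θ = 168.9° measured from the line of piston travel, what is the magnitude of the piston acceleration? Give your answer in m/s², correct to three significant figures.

21.7

ω = 2π·2.57 = 16.15 rad/s
x(θ) = r cosθ + √(L² − r² sin²θ); with ω constant, a = ω²·d²x/dθ².
d²x/dθ² = −r cosθ − r²(cos2θ)/√u − r⁴ sin²2θ/(4u^{3/2}),  u = L² − r² sin²θ = 0.254811 m².
Substituting r = 0.1059 m, L = 0.5052 m, θ = 168.9°: d²x/dθ² = +0.083314 m.
a = ω²·d²x/dθ² = (16.15)²·(+0.083314) = +21.724 m/s²;  |a| = 21.724 m/s².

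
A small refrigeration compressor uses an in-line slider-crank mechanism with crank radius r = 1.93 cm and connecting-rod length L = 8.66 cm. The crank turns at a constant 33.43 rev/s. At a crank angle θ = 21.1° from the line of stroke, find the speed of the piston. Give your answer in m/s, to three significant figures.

1.76

ω = 2π·33.4 = 210 rad/s
For an in-line slider-crank, x = r cosθ + √(L² − r² sin²θ), so v = −rω sinθ·[1 + r cosθ/√(L² − r² sin²θ)].
With r = 0.0193 m, L = 0.0866 m, θ = 21.1°: √(L² − r² sin²θ) = 0.086321 m.
v = −0.0193·210·0.36000·[1 + 0.0193·0.93295/0.086321] = -1.7638 m/s.
|v| = 1.7638 m/s.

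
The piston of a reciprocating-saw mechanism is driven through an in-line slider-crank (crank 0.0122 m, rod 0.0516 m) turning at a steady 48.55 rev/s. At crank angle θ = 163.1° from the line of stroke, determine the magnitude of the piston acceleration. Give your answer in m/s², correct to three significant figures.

861

ω = 2π·48.5 = 305 rad/s
x(θ) = r cosθ + √(L² − r² sin²θ); with ω constant, a = ω²·d²x/dθ².
d²x/dθ² = −r cosθ − r²(cos2θ)/√u − r⁴ sin²2θ/(4u^{3/2}),  u = L² − r² sin²θ = 0.00264998 m².
Substituting r = 0.0122 m, L = 0.0516 m, θ = 163.1°: d²x/dθ² = +0.0092579 m.
a = ω²·d²x/dθ² = (305)²·(+0.0092579) = +861.49 m/s²;  |a| = 861.49 m/s².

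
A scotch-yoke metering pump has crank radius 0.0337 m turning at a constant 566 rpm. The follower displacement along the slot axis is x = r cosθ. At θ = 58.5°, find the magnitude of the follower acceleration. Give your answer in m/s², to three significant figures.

61.9

ω = 59.27 rad/s (from 566 rpm).
x = r cosθ ⇒ ẍ = −rω² cosθ (ω constant).
|a| = rω²|cosθ| = 0.0337·(59.27)²·|cos 58.5°| = 61.859 m/s².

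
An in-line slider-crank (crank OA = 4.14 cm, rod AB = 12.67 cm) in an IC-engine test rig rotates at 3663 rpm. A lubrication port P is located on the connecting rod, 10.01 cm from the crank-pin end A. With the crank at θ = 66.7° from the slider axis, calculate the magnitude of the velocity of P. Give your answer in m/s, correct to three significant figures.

16.2

ω = 383.6 rad/s.  Crank-pin speed |V_A| = rω = 15.881 m/s, perpendicular to OA.
Rod angle: sinφ = −(r/L) sinθ ⇒ φ = -17.464°; ω_rod = −rω cosθ/√(L²−r²sin²θ) = -51.973 rad/s.
V_P = V_A + ω_rod × AP, with AP = 0.1001 m along the rod.
Components: V_Px = −rω sinθ − a·ω_rod·sinφ = -16.147 m/s;  V_Py = rω cosθ + a·ω_rod·cosφ = +1.3188 m/s.
|V_P| = √(V_Px² + V_Py²) = 16.201 m/s.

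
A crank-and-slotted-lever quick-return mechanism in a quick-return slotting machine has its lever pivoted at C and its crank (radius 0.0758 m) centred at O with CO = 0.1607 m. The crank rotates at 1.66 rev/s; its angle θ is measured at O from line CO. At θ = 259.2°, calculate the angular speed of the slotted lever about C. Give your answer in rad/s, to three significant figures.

1.34

ω = 10.43 rad/s (from 1.66 rev/s).
Crank pin A relative to C: A = (d + r cosθ, r sinθ); lever angle φ = atan2(r sinθ, d + r cosθ).
Differentiating tanφ: φ̇ = rω(d cosθ + r)/(d² + r² + 2dr cosθ).
d² + r² + 2dr cosθ = |CA|² = 0.0270051 m²;  d cosθ + r = +0.045688 m.
|ω_lever| = |0.0758·10.43·+0.045688| / 0.0270051 = 1.3376 rad/s.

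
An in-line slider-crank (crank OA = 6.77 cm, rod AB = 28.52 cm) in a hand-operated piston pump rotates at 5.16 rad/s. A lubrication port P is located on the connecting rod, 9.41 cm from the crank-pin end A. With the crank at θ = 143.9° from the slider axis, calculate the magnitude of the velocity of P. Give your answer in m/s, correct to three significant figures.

ω = 5.16 rad/s.  Crank-pin speed |V_A| = rω = 0.34933 m/s, perpendicular to OA.
Rod angle: sinφ = −(r/L) sinθ ⇒ φ = -8.040°; ω_rod = −rω cosθ/√(L²−r²sin²θ) = +0.9995 rad/s.
V_P = V_A + ω_rod × AP, with AP = 0.0941 m along the rod.
Components: V_Px = −rω sinθ − a·ω_rod·sinφ = -0.19267 m/s;  V_Py = rω cosθ + a·ω_rod·cosφ = -0.18913 m/s.
|V_P| = √(V_Px² + V_Py²) = 0.26998 m/s.

0.270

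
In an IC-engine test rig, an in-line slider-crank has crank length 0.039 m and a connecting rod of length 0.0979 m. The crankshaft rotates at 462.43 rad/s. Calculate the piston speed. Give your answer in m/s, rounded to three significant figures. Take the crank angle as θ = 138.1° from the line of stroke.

ω = 462.4 rad/s
For an in-line slider-crank, x = r cosθ + √(L² − r² sin²θ), so v = −rω sinθ·[1 + r cosθ/√(L² − r² sin²θ)].
With r = 0.039 m, L = 0.0979 m, θ = 138.1°: √(L² − r² sin²θ) = 0.094372 m.
v = −0.039·462.4·0.66783·[1 + 0.039·-0.74431/0.094372] = -8.3395 m/s.
|v| = 8.3395 m/s.

8.34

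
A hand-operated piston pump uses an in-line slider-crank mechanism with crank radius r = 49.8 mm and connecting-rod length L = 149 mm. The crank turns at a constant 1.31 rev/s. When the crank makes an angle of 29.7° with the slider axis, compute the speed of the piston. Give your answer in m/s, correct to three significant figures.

ω = 2π·1.31 = 8.231 rad/s
For an in-line slider-crank, x = r cosθ + √(L² − r² sin²θ), so v = −rω sinθ·[1 + r cosθ/√(L² − r² sin²θ)].
With r = 0.0498 m, L = 0.149 m, θ = 29.7°: √(L² − r² sin²θ) = 0.14694 m.
v = −0.0498·8.231·0.49546·[1 + 0.0498·0.86863/0.14694] = -0.26288 m/s.
|v| = 0.26288 m/s.

0.263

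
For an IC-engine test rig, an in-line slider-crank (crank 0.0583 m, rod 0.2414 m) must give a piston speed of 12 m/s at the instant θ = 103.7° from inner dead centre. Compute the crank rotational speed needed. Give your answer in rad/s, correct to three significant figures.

For an in-line slider-crank, |v_piston| = rω|sinθ|·[1 + r cosθ/√(L² − r² sin²θ)].
With r = 0.0583 m, L = 0.2414 m, θ = 103.7°: the bracketed kinematic factor |dx/dθ| = 0.053308 m.
ω = v/|dx/dθ| = 12/0.053308 = 225.1 rad/s.

225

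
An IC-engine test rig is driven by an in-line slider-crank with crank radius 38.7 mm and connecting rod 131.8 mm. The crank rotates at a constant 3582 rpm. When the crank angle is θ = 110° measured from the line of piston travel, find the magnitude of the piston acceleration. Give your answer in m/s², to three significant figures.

3120

ω = 2π·3582/60 = 375.1 rad/s
x(θ) = r cosθ + √(L² − r² sin²θ); with ω constant, a = ω²·d²x/dθ².
d²x/dθ² = −r cosθ − r²(cos2θ)/√u − r⁴ sin²2θ/(4u^{3/2}),  u = L² − r² sin²θ = 0.0160487 m².
Substituting r = 0.0387 m, L = 0.1318 m, θ = 110°: d²x/dθ² = +0.022179 m.
a = ω²·d²x/dθ² = (375.1)²·(+0.022179) = +3120.6 m/s²;  |a| = 3120.6 m/s².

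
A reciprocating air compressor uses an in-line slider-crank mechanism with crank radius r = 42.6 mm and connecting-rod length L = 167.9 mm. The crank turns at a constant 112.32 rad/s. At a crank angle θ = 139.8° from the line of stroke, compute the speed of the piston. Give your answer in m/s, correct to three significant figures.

ω = 112.3 rad/s
For an in-line slider-crank, x = r cosθ + √(L² − r² sin²θ), so v = −rω sinθ·[1 + r cosθ/√(L² − r² sin²θ)].
With r = 0.0426 m, L = 0.1679 m, θ = 139.8°: √(L² − r² sin²θ) = 0.16563 m.
v = −0.0426·112.3·0.64546·[1 + 0.0426·-0.76380/0.16563] = -2.4817 m/s.
|v| = 2.4817 m/s.

2.48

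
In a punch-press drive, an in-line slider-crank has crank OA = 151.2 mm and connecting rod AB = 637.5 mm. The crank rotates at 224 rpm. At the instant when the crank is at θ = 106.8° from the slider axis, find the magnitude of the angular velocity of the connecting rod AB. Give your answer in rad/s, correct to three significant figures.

1.65

ω = 23.46 rad/s (converted from 224 rpm).
The rod makes angle φ with the slider axis where L sinφ = r sinθ; differentiating, L cosφ·φ̇ = r ω cosθ.
L cosφ = √(L² − r² sin²θ) = 0.62085 m.
|ω_rod| = r ω |cosθ| / √(L² − r² sin²θ) = 0.1512·23.46·0.28903/0.62085 = 1.6512 rad/s.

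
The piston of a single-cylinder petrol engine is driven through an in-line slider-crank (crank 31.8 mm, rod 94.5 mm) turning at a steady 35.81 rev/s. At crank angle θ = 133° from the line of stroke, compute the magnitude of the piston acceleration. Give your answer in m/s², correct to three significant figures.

ω = 2π·35.8 = 225 rad/s
x(θ) = r cosθ + √(L² − r² sin²θ); with ω constant, a = ω²·d²x/dθ².
d²x/dθ² = −r cosθ − r²(cos2θ)/√u − r⁴ sin²2θ/(4u^{3/2}),  u = L² − r² sin²θ = 0.00838936 m².
Substituting r = 0.0318 m, L = 0.0945 m, θ = 133°: d²x/dθ² = +0.022127 m.
a = ω²·d²x/dθ² = (225)²·(+0.022127) = +1120.2 m/s²;  |a| = 1120.2 m/s².

1120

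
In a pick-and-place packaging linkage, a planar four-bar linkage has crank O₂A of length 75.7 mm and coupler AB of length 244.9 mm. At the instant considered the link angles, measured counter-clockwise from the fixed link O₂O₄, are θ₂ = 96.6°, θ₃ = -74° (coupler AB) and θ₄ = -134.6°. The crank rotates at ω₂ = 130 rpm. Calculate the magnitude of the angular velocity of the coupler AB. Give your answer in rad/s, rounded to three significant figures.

3.76

ω₂ = 13.61 rad/s (from 130 rpm).
Differentiating the loop-closure r₂e^{iθ₂}+r₃e^{iθ₃}=r₁+r₄e^{iθ₄} gives r₂ω₂e^{iθ₂}+r₃ω₃e^{iθ₃}=r₄ω₄e^{iθ₄}.
Eliminating the other unknown: ω₃ = r₂ω₂ sin(θ₄−θ₂) / [r₃ sin(θ₃−θ₄)].
Numerator sine = +0.77934; denominator sine = +0.87121.
Result = 0.0757·13.61·(+0.77934) / (0.2449·(+0.87121)) = +3.7643 rad/s; magnitude 3.7643 rad/s.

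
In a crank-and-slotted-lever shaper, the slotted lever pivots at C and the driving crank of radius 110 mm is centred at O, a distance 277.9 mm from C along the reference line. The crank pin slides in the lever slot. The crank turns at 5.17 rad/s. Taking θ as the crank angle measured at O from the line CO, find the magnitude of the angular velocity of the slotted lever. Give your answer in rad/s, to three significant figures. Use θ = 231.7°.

0.688

ω = 5.17 rad/s
Crank pin A relative to C: A = (d + r cosθ, r sinθ); lever angle φ = atan2(r sinθ, d + r cosθ).
Differentiating tanφ: φ̇ = rω(d cosθ + r)/(d² + r² + 2dr cosθ).
d² + r² + 2dr cosθ = |CA|² = 0.0514364 m²;  d cosθ + r = -0.062237 m.
|ω_lever| = |0.11·5.17·-0.062237| / 0.0514364 = 0.68811 rad/s.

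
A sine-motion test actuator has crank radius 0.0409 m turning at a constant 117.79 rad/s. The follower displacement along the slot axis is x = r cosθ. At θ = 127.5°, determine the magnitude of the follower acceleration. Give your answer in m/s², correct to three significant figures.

345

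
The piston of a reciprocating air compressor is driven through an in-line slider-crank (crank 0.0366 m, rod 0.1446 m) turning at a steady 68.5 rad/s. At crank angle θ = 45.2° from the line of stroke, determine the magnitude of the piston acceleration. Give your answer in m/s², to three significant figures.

121

ω = 68.5 rad/s
x(θ) = r cosθ + √(L² − r² sin²θ); with ω constant, a = ω²·d²x/dθ².
d²x/dθ² = −r cosθ − r²(cos2θ)/√u − r⁴ sin²2θ/(4u^{3/2}),  u = L² − r² sin²θ = 0.0202347 m².
Substituting r = 0.0366 m, L = 0.1446 m, θ = 45.2°: d²x/dθ² = -0.02588 m.
a = ω²·d²x/dθ² = (68.5)²·(-0.02588) = -121.43 m/s²;  |a| = 121.43 m/s².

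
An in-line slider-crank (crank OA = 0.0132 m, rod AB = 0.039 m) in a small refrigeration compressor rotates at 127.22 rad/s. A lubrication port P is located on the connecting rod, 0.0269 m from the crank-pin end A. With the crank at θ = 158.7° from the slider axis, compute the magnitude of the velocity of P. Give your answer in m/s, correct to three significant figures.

0.680

ω = 127.2 rad/s.  Crank-pin speed |V_A| = rω = 1.6793 m/s, perpendicular to OA.
Rod angle: sinφ = −(r/L) sinθ ⇒ φ = -7.062°; ω_rod = −rω cosθ/√(L²−r²sin²θ) = +40.424 rad/s.
V_P = V_A + ω_rod × AP, with AP = 0.0269 m along the rod.
Components: V_Px = −rω sinθ − a·ω_rod·sinφ = -0.47631 m/s;  V_Py = rω cosθ + a·ω_rod·cosφ = -0.48542 m/s.
|V_P| = √(V_Px² + V_Py²) = 0.68008 m/s.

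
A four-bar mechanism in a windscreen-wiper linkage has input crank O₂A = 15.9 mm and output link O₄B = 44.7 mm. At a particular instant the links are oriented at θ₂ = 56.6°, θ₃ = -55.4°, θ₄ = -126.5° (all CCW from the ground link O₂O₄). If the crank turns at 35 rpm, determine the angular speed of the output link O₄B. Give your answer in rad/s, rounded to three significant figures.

ω₂ = 3.665 rad/s (from 35 rpm).
Differentiating the loop-closure r₂e^{iθ₂}+r₃e^{iθ₃}=r₁+r₄e^{iθ₄} gives r₂ω₂e^{iθ₂}+r₃ω₃e^{iθ₃}=r₄ω₄e^{iθ₄}.
Eliminating the other unknown: ω₄ = r₂ω₂ sin(θ₂−θ₃) / [r₄ sin(θ₄−θ₃)].
Numerator sine = +0.92718; denominator sine = -0.94609.
Result = 0.0159·3.665·(+0.92718) / (0.0447·(-0.94609)) = -1.2777 rad/s; magnitude 1.2777 rad/s.

1.28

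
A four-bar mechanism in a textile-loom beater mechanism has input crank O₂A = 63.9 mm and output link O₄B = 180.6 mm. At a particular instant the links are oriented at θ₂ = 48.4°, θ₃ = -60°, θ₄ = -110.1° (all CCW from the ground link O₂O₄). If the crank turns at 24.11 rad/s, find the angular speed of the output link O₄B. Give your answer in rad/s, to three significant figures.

ω₂ = 24.11 rad/s
Differentiating the loop-closure r₂e^{iθ₂}+r₃e^{iθ₃}=r₁+r₄e^{iθ₄} gives r₂ω₂e^{iθ₂}+r₃ω₃e^{iθ₃}=r₄ω₄e^{iθ₄}.
Eliminating the other unknown: ω₄ = r₂ω₂ sin(θ₂−θ₃) / [r₄ sin(θ₄−θ₃)].
Numerator sine = +0.94888; denominator sine = -0.76717.
Result = 0.0639·24.11·(+0.94888) / (0.1806·(-0.76717)) = -10.551 rad/s; magnitude 10.551 rad/s.

10.6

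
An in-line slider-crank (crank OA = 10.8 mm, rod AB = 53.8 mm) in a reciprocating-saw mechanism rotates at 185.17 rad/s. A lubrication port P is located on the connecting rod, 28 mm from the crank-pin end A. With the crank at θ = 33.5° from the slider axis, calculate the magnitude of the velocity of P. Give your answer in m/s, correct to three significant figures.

ω = 185.2 rad/s.  Crank-pin speed |V_A| = rω = 1.9998 m/s, perpendicular to OA.
Rod angle: sinφ = −(r/L) sinθ ⇒ φ = -6.361°; ω_rod = −rω cosθ/√(L²−r²sin²θ) = -31.189 rad/s.
V_P = V_A + ω_rod × AP, with AP = 0.028 m along the rod.
Components: V_Px = −rω sinθ − a·ω_rod·sinφ = -1.2005 m/s;  V_Py = rω cosθ + a·ω_rod·cosφ = +0.79972 m/s.
|V_P| = √(V_Px² + V_Py²) = 1.4425 m/s.

1.44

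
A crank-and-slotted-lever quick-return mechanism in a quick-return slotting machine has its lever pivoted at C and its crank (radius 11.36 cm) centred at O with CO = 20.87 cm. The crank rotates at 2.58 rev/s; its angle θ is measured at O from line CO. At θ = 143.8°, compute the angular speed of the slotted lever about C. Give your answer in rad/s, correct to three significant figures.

ω = 16.21 rad/s (from 2.58 rev/s).
Crank pin A relative to C: A = (d + r cosθ, r sinθ); lever angle φ = atan2(r sinθ, d + r cosθ).
Differentiating tanφ: φ̇ = rω(d cosθ + r)/(d² + r² + 2dr cosθ).
d² + r² + 2dr cosθ = |CA|² = 0.0181973 m²;  d cosθ + r = -0.054813 m.
|ω_lever| = |0.1136·16.21·-0.054813| / 0.0181973 = 5.5469 rad/s.

5.55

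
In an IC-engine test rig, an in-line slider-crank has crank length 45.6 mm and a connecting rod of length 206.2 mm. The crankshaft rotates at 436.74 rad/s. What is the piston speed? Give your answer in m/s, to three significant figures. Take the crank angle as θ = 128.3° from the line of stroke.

ω = 436.7 rad/s
For an in-line slider-crank, x = r cosθ + √(L² − r² sin²θ), so v = −rω sinθ·[1 + r cosθ/√(L² − r² sin²θ)].
With r = 0.0456 m, L = 0.2062 m, θ = 128.3°: √(L² − r² sin²θ) = 0.20307 m.
v = −0.0456·436.7·0.78478·[1 + 0.0456·-0.61978/0.20307] = -13.454 m/s.
|v| = 13.454 m/s.

13.5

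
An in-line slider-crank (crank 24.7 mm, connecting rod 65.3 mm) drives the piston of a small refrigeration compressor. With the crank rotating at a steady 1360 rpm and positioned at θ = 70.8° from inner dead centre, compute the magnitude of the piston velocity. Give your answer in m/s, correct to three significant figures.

3.76

ω = 2π·1360/60 = 142.4 rad/s
For an in-line slider-crank, x = r cosθ + √(L² − r² sin²θ), so v = −rω sinθ·[1 + r cosθ/√(L² − r² sin²θ)].
With r = 0.0247 m, L = 0.0653 m, θ = 70.8°: √(L² − r² sin²θ) = 0.060992 m.
v = −0.0247·142.4·0.94438·[1 + 0.0247·0.32887/0.060992] = -3.7645 m/s.
|v| = 3.7645 m/s.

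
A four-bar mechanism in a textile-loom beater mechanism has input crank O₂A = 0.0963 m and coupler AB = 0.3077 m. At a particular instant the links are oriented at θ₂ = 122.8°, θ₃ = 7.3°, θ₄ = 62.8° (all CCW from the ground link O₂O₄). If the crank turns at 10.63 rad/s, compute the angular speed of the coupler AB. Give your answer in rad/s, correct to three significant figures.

ω₂ = 10.63 rad/s
Differentiating the loop-closure r₂e^{iθ₂}+r₃e^{iθ₃}=r₁+r₄e^{iθ₄} gives r₂ω₂e^{iθ₂}+r₃ω₃e^{iθ₃}=r₄ω₄e^{iθ₄}.
Eliminating the other unknown: ω₃ = r₂ω₂ sin(θ₄−θ₂) / [r₃ sin(θ₃−θ₄)].
Numerator sine = -0.86603; denominator sine = -0.82413.
Result = 0.0963·10.63·(-0.86603) / (0.3077·(-0.82413)) = +3.496 rad/s; magnitude 3.496 rad/s.

3.50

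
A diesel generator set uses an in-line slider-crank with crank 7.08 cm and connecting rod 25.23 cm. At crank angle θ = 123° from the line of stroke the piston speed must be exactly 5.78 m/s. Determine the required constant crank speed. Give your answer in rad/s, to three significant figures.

For an in-line slider-crank, |v_piston| = rω|sinθ|·[1 + r cosθ/√(L² − r² sin²θ)].
With r = 0.0708 m, L = 0.2523 m, θ = 123°: the bracketed kinematic factor |dx/dθ| = 0.050041 m.
ω = v/|dx/dθ| = 5.78/0.050041 = 115.51 rad/s.

116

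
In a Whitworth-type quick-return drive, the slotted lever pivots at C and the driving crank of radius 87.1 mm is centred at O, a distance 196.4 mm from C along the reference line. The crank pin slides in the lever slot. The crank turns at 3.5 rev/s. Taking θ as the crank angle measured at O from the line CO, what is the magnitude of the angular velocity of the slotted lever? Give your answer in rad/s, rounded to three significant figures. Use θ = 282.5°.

ω = 21.99 rad/s (from 3.5 rev/s).
Crank pin A relative to C: A = (d + r cosθ, r sinθ); lever angle φ = atan2(r sinθ, d + r cosθ).
Differentiating tanφ: φ̇ = rω(d cosθ + r)/(d² + r² + 2dr cosθ).
d² + r² + 2dr cosθ = |CA|² = 0.0535644 m²;  d cosθ + r = +0.12961 m.
|ω_lever| = |0.0871·21.99·+0.12961| / 0.0535644 = 4.6347 rad/s.

4.63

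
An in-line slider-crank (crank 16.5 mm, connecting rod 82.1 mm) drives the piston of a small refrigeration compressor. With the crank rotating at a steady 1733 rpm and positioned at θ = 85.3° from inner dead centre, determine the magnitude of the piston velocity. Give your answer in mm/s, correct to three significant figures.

ω = 2π·1733/60 = 181.5 rad/s
For an in-line slider-crank, x = r cosθ + √(L² − r² sin²θ), so v = −rω sinθ·[1 + r cosθ/√(L² − r² sin²θ)].
With r = 0.0165 m, L = 0.0821 m, θ = 85.3°: √(L² − r² sin²θ) = 0.080436 m.
v = −0.0165·181.5·0.99664·[1 + 0.0165·0.08194/0.080436] = -3.0345 m/s.
|v| = 3.0345 m/s = 3034.5 mm/s.

3030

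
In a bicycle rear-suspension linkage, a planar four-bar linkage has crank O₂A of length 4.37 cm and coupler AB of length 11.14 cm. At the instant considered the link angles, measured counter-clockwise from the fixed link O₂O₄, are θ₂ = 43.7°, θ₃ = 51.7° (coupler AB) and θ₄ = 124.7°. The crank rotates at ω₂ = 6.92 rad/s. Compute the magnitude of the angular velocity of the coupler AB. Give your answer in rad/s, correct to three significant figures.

2.80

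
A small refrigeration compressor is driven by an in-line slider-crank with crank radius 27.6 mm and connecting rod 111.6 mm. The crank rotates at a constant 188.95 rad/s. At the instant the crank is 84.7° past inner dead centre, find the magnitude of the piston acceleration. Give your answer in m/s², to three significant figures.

ω = 188.9 rad/s
x(θ) = r cosθ + √(L² − r² sin²θ); with ω constant, a = ω²·d²x/dθ².
d²x/dθ² = −r cosθ − r²(cos2θ)/√u − r⁴ sin²2θ/(4u^{3/2}),  u = L² − r² sin²θ = 0.0116993 m².
Substituting r = 0.0276 m, L = 0.1116 m, θ = 84.7°: d²x/dθ² = +0.0043692 m.
a = ω²·d²x/dθ² = (188.9)²·(+0.0043692) = +155.99 m/s²;  |a| = 155.99 m/s².

156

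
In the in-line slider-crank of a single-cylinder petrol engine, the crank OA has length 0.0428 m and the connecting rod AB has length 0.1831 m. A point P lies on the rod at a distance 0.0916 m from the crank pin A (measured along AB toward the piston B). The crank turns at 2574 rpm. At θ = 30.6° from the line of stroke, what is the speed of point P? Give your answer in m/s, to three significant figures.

8.15

ω = 269.5 rad/s.  Crank-pin speed |V_A| = rω = 11.537 m/s, perpendicular to OA.
Rod angle: sinφ = −(r/L) sinθ ⇒ φ = -6.834°; ω_rod = −rω cosθ/√(L²−r²sin²θ) = -54.621 rad/s.
V_P = V_A + ω_rod × AP, with AP = 0.0916 m along the rod.
Components: V_Px = −rω sinθ − a·ω_rod·sinφ = -6.468 m/s;  V_Py = rω cosθ + a·ω_rod·cosφ = +4.9623 m/s.
|V_P| = √(V_Px² + V_Py²) = 8.1523 m/s.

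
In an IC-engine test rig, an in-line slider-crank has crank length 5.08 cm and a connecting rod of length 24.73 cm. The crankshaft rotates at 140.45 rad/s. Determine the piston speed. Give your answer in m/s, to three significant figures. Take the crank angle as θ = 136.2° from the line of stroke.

4.20

ω = 140.4 rad/s
For an in-line slider-crank, x = r cosθ + √(L² − r² sin²θ), so v = −rω sinθ·[1 + r cosθ/√(L² − r² sin²θ)].
With r = 0.0508 m, L = 0.2473 m, θ = 136.2°: √(L² − r² sin²θ) = 0.24479 m.
v = −0.0508·140.4·0.69214·[1 + 0.0508·-0.72176/0.24479] = -4.1987 m/s.
|v| = 4.1987 m/s.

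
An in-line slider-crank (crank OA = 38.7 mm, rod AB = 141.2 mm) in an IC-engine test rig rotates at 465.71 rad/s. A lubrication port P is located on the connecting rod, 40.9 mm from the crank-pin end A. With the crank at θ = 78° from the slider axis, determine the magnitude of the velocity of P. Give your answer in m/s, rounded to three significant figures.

18.1

ω = 465.7 rad/s.  Crank-pin speed |V_A| = rω = 18.023 m/s, perpendicular to OA.
Rod angle: sinφ = −(r/L) sinθ ⇒ φ = -15.551°; ω_rod = −rω cosθ/√(L²−r²sin²θ) = -27.547 rad/s.
V_P = V_A + ω_rod × AP, with AP = 0.0409 m along the rod.
Components: V_Px = −rω sinθ − a·ω_rod·sinφ = -17.931 m/s;  V_Py = rω cosθ + a·ω_rod·cosφ = +2.6618 m/s.
|V_P| = √(V_Px² + V_Py²) = 18.128 m/s.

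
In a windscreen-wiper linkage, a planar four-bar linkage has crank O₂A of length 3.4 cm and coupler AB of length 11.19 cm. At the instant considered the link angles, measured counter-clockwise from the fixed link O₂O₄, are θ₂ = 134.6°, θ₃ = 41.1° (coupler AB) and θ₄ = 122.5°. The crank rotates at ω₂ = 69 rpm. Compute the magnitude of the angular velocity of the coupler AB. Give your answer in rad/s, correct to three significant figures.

0.465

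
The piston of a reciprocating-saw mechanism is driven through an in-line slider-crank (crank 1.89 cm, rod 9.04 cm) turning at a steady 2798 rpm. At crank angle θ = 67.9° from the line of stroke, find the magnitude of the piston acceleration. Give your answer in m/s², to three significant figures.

364

ω = 2π·2798/60 = 293 rad/s
x(θ) = r cosθ + √(L² − r² sin²θ); with ω constant, a = ω²·d²x/dθ².
d²x/dθ² = −r cosθ − r²(cos2θ)/√u − r⁴ sin²2θ/(4u^{3/2}),  u = L² − r² sin²θ = 0.00786551 m².
Substituting r = 0.0189 m, L = 0.0904 m, θ = 67.9°: d²x/dθ² = -0.0042453 m.
a = ω²·d²x/dθ² = (293)²·(-0.0042453) = -364.47 m/s²;  |a| = 364.47 m/s².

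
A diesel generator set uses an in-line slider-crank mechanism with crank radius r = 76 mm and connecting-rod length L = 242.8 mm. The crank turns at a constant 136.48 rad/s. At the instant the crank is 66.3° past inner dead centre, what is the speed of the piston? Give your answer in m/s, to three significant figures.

10.7

ω = 136.5 rad/s
For an in-line slider-crank, x = r cosθ + √(L² − r² sin²θ), so v = −rω sinθ·[1 + r cosθ/√(L² − r² sin²θ)].
With r = 0.076 m, L = 0.2428 m, θ = 66.3°: √(L² − r² sin²θ) = 0.23261 m.
v = −0.076·136.5·0.91566·[1 + 0.076·0.40195/0.23261] = -10.745 m/s.
|v| = 10.745 m/s.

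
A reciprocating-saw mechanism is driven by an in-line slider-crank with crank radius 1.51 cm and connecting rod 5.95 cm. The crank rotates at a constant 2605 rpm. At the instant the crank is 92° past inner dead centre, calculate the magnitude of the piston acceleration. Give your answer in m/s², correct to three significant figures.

ω = 2π·2605/60 = 272.8 rad/s
x(θ) = r cosθ + √(L² − r² sin²θ); with ω constant, a = ω²·d²x/dθ².
d²x/dθ² = −r cosθ − r²(cos2θ)/√u − r⁴ sin²2θ/(4u^{3/2}),  u = L² − r² sin²θ = 0.00331252 m².
Substituting r = 0.0151 m, L = 0.0595 m, θ = 92°: d²x/dθ² = +0.0044786 m.
a = ω²·d²x/dθ² = (272.8)²·(+0.0044786) = +333.29 m/s²;  |a| = 333.29 m/s².

333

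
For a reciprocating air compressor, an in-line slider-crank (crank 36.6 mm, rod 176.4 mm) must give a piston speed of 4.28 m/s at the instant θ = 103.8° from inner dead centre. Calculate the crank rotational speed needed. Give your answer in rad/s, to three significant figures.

127

For an in-line slider-crank, |v_piston| = rω|sinθ|·[1 + r cosθ/√(L² − r² sin²θ)].
With r = 0.0366 m, L = 0.1764 m, θ = 103.8°: the bracketed kinematic factor |dx/dθ| = 0.033748 m.
ω = v/|dx/dθ| = 4.28/0.033748 = 126.82 rad/s.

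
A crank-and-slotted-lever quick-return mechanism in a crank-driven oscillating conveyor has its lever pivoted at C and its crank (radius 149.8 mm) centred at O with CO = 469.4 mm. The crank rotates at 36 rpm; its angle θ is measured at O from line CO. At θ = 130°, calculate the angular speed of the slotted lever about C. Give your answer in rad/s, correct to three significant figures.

0.563

ω = 3.77 rad/s (from 36 rpm).
Crank pin A relative to C: A = (d + r cosθ, r sinθ); lever angle φ = atan2(r sinθ, d + r cosθ).
Differentiating tanφ: φ̇ = rω(d cosθ + r)/(d² + r² + 2dr cosθ).
d² + r² + 2dr cosθ = |CA|² = 0.15238 m²;  d cosθ + r = -0.15192 m.
|ω_lever| = |0.1498·3.77·-0.15192| / 0.15238 = 0.56305 rad/s.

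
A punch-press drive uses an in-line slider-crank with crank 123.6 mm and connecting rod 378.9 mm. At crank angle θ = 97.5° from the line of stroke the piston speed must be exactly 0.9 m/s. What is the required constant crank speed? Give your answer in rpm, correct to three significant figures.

For an in-line slider-crank, |v_piston| = rω|sinθ|·[1 + r cosθ/√(L² − r² sin²θ)].
With r = 0.1236 m, L = 0.3789 m, θ = 97.5°: the bracketed kinematic factor |dx/dθ| = 0.11703 m.
ω = v/|dx/dθ| = 0.9/0.11703 = 7.6904 rad/s.
N = 60ω/(2π) = 73.438 rpm.

73.4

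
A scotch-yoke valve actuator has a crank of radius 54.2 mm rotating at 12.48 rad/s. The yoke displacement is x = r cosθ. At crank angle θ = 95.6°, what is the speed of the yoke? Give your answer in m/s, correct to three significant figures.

0.673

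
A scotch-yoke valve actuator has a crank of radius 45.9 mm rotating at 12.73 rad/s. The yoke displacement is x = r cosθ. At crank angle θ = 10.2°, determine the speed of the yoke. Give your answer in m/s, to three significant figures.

0.103

ω = 12.73 rad/s
x = r cosθ ⇒ ẋ = −rω sinθ.
|v| = rω|sinθ| = 0.0459·12.73·|sin 10.2°| = 0.10347 m/s.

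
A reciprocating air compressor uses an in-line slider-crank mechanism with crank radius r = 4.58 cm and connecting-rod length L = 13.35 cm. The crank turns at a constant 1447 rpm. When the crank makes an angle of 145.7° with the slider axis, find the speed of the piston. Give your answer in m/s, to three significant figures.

2.78

ω = 2π·1447/60 = 151.5 rad/s
For an in-line slider-crank, x = r cosθ + √(L² − r² sin²θ), so v = −rω sinθ·[1 + r cosθ/√(L² − r² sin²θ)].
With r = 0.0458 m, L = 0.1335 m, θ = 145.7°: √(L² − r² sin²θ) = 0.13098 m.
v = −0.0458·151.5·0.56353·[1 + 0.0458·-0.82610/0.13098] = -2.7812 m/s.
|v| = 2.7812 m/s.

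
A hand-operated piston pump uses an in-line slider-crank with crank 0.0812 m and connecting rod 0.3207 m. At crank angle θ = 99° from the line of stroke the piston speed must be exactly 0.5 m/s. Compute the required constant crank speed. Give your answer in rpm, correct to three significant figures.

62.1

For an in-line slider-crank, |v_piston| = rω|sinθ|·[1 + r cosθ/√(L² − r² sin²θ)].
With r = 0.0812 m, L = 0.3207 m, θ = 99°: the bracketed kinematic factor |dx/dθ| = 0.076919 m.
ω = v/|dx/dθ| = 0.5/0.076919 = 6.5003 rad/s.
N = 60ω/(2π) = 62.073 rpm.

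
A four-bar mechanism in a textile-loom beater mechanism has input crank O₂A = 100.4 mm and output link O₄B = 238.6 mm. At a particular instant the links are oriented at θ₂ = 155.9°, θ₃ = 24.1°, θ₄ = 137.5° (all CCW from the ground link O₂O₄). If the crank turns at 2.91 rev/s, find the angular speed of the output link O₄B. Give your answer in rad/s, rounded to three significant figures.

6.25

ω₂ = 18.28 rad/s (from 2.91 rev/s).
Differentiating the loop-closure r₂e^{iθ₂}+r₃e^{iθ₃}=r₁+r₄e^{iθ₄} gives r₂ω₂e^{iθ₂}+r₃ω₃e^{iθ₃}=r₄ω₄e^{iθ₄}.
Eliminating the other unknown: ω₄ = r₂ω₂ sin(θ₂−θ₃) / [r₄ sin(θ₄−θ₃)].
Numerator sine = +0.74548; denominator sine = +0.91775.
Result = 0.1004·18.28·(+0.74548) / (0.2386·(+0.91775)) = +6.2495 rad/s; magnitude 6.2495 rad/s.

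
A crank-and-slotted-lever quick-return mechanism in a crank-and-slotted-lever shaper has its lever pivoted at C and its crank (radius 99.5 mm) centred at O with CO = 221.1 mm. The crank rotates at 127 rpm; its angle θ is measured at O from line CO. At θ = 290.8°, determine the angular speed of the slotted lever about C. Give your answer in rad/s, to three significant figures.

3.17

ω = 13.3 rad/s (from 127 rpm).
Crank pin A relative to C: A = (d + r cosθ, r sinθ); lever angle φ = atan2(r sinθ, d + r cosθ).
Differentiating tanφ: φ̇ = rω(d cosθ + r)/(d² + r² + 2dr cosθ).
d² + r² + 2dr cosθ = |CA|² = 0.0744098 m²;  d cosθ + r = +0.17801 m.
|ω_lever| = |0.0995·13.3·+0.17801| / 0.0744098 = 3.1658 rad/s.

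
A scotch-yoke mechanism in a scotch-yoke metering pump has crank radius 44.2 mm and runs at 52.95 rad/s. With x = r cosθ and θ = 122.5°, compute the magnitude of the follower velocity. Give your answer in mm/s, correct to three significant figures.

1970

ω = 52.95 rad/s
x = r cosθ ⇒ ẋ = −rω sinθ.
|v| = rω|sinθ| = 0.0442·52.95·|sin 122.5°| = 1.9739 m/s = 1973.9 mm/s.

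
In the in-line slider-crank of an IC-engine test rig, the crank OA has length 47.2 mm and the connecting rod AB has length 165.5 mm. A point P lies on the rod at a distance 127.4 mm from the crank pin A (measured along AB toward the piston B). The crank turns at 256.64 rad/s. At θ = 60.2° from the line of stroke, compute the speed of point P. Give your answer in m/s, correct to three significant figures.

11.8

ω = 256.6 rad/s.  Crank-pin speed |V_A| = rω = 12.113 m/s, perpendicular to OA.
Rod angle: sinφ = −(r/L) sinθ ⇒ φ = -14.329°; ω_rod = −rω cosθ/√(L²−r²sin²θ) = -37.543 rad/s.
V_P = V_A + ω_rod × AP, with AP = 0.1274 m along the rod.
Components: V_Px = −rω sinθ − a·ω_rod·sinφ = -11.695 m/s;  V_Py = rω cosθ + a·ω_rod·cosφ = +1.3859 m/s.
|V_P| = √(V_Px² + V_Py²) = 11.777 m/s.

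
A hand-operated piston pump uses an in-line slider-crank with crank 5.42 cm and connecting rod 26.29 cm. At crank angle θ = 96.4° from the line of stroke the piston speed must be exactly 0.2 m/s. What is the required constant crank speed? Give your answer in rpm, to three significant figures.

For an in-line slider-crank, |v_piston| = rω|sinθ|·[1 + r cosθ/√(L² − r² sin²θ)].
With r = 0.0542 m, L = 0.2629 m, θ = 96.4°: the bracketed kinematic factor |dx/dθ| = 0.052598 m.
ω = v/|dx/dθ| = 0.2/0.052598 = 3.8025 rad/s.
N = 60ω/(2π) = 36.311 rpm.

36.3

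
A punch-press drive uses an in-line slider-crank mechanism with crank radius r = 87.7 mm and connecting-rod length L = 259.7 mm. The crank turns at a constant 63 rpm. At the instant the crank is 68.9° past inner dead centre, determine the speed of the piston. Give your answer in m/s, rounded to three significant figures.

0.609

ω = 2π·63/60 = 6.597 rad/s
For an in-line slider-crank, x = r cosθ + √(L² − r² sin²θ), so v = −rω sinθ·[1 + r cosθ/√(L² − r² sin²θ)].
With r = 0.0877 m, L = 0.2597 m, θ = 68.9°: √(L² − r² sin²θ) = 0.24647 m.
v = −0.0877·6.597·0.93295·[1 + 0.0877·0.36000/0.24647] = -0.60894 m/s.
|v| = 0.60894 m/s.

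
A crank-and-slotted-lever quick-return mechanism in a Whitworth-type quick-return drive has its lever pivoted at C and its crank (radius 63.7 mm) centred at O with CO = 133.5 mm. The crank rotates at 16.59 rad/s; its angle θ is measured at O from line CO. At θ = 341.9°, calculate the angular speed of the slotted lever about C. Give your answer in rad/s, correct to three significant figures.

5.29

ω = 16.59 rad/s
Crank pin A relative to C: A = (d + r cosθ, r sinθ); lever angle φ = atan2(r sinθ, d + r cosθ).
Differentiating tanφ: φ̇ = rω(d cosθ + r)/(d² + r² + 2dr cosθ).
d² + r² + 2dr cosθ = |CA|² = 0.0380462 m²;  d cosθ + r = +0.19059 m.
|ω_lever| = |0.0637·16.59·+0.19059| / 0.0380462 = 5.294 rad/s.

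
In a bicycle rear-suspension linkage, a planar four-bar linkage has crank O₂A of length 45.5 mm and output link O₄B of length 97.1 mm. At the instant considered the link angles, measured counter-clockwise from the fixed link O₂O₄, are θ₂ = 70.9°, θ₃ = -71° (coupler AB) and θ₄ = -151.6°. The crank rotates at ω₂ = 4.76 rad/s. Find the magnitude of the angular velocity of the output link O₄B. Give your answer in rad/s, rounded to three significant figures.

ω₂ = 4.76 rad/s
Differentiating the loop-closure r₂e^{iθ₂}+r₃e^{iθ₃}=r₁+r₄e^{iθ₄} gives r₂ω₂e^{iθ₂}+r₃ω₃e^{iθ₃}=r₄ω₄e^{iθ₄}.
Eliminating the other unknown: ω₄ = r₂ω₂ sin(θ₂−θ₃) / [r₄ sin(θ₄−θ₃)].
Numerator sine = +0.61704; denominator sine = -0.98657.
Result = 0.0455·4.76·(+0.61704) / (0.0971·(-0.98657)) = -1.395 rad/s; magnitude 1.395 rad/s.

1.40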